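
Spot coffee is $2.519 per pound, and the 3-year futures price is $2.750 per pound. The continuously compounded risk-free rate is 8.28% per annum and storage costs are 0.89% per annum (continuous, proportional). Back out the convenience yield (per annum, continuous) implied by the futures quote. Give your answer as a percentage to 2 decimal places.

6.25%

F = S·e^((r+u−y)T) ⇒ (r+u−y) = ln(F/S)/T
ln(2.750/2.519) = 0.087739; /T ⇒ 0.029246
y = r + u − ln(F/S)/T = 0.0828 + 0.0089 − 0.029246 = 0.062454
y = 6.25%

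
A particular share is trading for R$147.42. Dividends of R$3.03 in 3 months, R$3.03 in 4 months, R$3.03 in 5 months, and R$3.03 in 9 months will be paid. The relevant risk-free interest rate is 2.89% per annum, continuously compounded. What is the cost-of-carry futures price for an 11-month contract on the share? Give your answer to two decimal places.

R$139.09

PV(dividends) I = 3.03·e^(−0.0289·3/12) + 3.03·e^(−0.0289·4/12) + 3.03·e^(−0.0289·5/12) + 3.03·e^(−0.0289·9/12)
I = 3.0082 + 3.0010 + 2.9937 + 2.9650 = 11.9679
F = (S − I)·e^(rT) = (147.42 − 11.9679) · e^(0.0289·11/12)
= 135.4521 · e^0.026492 = 135.4521 × 1.026846 = R$139.09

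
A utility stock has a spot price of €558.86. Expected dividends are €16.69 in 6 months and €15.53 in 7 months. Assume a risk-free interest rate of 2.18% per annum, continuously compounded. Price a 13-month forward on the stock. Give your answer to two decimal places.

€539.61

PV(dividends) I = 16.69·e^(−0.0218·6/12) + 15.53·e^(−0.0218·7/12)
I = 16.5091 + 15.3338 = 31.8429
F = (S − I)·e^(rT) = (558.86 − 31.8429) · e^(0.0218·13/12)
= 527.0171 · e^0.023617 = 527.0171 × 1.023898 = €539.61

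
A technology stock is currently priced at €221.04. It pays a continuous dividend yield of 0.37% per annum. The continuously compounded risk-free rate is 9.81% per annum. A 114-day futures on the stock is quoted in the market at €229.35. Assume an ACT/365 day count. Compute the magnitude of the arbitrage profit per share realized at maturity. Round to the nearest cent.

Fair futures: F* = S·e^(carry·T), with carry = (r − q) = 0.0981 − 0.0037 = 0.0944
F* = 221.04 · e^(0.0944 × 114/365) = 221.04 · e^0.029484 = 221.04 × 1.029923 = €227.6542
Market €229.35 > fair €227.6542: forward overpriced → cash-and-carry (buy spot, short the forward).
At maturity, profit = |F_mkt − F*| = |229.35 − 227.6542| = €1.70 per share

€1.70 per share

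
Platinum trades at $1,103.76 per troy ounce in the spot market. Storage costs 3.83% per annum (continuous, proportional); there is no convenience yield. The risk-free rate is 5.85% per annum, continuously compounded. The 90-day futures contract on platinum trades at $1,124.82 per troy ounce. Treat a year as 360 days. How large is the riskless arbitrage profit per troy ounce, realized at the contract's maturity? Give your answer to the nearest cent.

$5.98 per troy ounce

Fair futures: F* = S·e^(carry·T), with carry = (r + u) = 0.0585 + 0.0383 = 0.0968
F* = 1103.76 · e^(0.0968 × 90/360) = 1103.76 · e^0.02420000 = 1103.76 × 1.02449520 = $1130.7968
Market $1124.82 < fair $1130.7968: forward underpriced → reverse cash-and-carry (short spot, go long the forward).
At maturity, profit = |F_mkt − F*| = |1124.82 − 1130.7968| = $5.98 per troy ounce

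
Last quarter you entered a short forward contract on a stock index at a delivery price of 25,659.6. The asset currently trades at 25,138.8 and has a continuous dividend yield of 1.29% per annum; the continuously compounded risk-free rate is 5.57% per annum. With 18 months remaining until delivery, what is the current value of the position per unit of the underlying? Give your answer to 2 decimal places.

-1054.18

Current fair forward for the remaining 18 months: F = S·e^((r − q)·T), (r − q) = 0.0557 − 0.0129 = 0.0428
F = 25138.8 · e^(0.0428 × 18/12) = 25138.8 × 1.06630564 = 26805.6442
Value of long forward = (F − K)·e^(−rT) = (26805.6442 − 25659.6) · e^(−0.0557·18/12)
= 1146.0442 × 0.91984509 = 1054.18
Short position value = −(long value) = -1054.18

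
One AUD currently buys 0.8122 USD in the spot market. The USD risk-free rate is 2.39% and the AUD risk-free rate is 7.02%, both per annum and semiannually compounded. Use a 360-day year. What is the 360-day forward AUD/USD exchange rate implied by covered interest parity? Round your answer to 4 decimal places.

0.7763

By covered interest parity, F = S · (1+r_USD/2)^(2T) / (1+r_AUD/2)^(2T)
= 0.8122 × 1.024043 / 1.071432 = 0.8122 × 0.955770
F = 0.7763 USD per AUD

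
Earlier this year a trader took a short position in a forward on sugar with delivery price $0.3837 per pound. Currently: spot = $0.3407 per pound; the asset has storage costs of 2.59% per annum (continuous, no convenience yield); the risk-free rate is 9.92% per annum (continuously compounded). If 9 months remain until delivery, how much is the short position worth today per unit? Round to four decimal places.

$0.0088 per pound

Current fair forward for the remaining 9 months: F = S·e^((r + u)·T), (r + u) = 0.0992 + 0.0259 = 0.1251
F = 0.3407 · e^(0.1251 × 9/12) = 0.3407 × 1.098368 = 0.3742
Value of long forward = (F − K)·e^(−rT) = (0.3742 − 0.3837) · e^(−0.0992·9/12)
= -0.0095 × 0.928300 = -0.0088
Short position value = −(long value) = $0.0088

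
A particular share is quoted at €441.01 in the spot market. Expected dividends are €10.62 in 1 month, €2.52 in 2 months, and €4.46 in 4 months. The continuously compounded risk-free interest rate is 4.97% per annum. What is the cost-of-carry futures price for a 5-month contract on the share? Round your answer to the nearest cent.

PV(dividends) I = 10.62·e^(−0.0497·1/12) + 2.52·e^(−0.0497·2/12) + 4.46·e^(−0.0497·4/12)
I = 10.5761 + 2.4992 + 4.3867 = 17.4620
F = (S − I)·e^(rT) = (441.01 − 17.4620) · e^(0.0497·5/12)
= 423.5480 · e^0.020708 = 423.5480 × 1.020924 = €432.41

€432.41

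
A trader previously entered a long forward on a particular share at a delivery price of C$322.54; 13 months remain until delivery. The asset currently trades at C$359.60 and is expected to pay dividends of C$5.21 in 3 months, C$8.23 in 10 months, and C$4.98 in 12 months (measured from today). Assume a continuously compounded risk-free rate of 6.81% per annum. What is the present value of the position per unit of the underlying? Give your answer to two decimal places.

C$42.45

PV(remaining dividends) I = 5.21·e^(−0.0681·3/12) + 8.23·e^(−0.0681·10/12) + 4.98·e^(−0.0681·12/12) = 17.5502
Current forward F = (S − I)·e^(rT) = (359.60 − 17.5502)·e^(0.0681·13/12) = 342.0498 × 1.076565 = 368.2388
Value (long) = (F − K)·e^(−rT) = (368.2388 − 322.54) × 0.928881 = 42.4487
Value = C$42.45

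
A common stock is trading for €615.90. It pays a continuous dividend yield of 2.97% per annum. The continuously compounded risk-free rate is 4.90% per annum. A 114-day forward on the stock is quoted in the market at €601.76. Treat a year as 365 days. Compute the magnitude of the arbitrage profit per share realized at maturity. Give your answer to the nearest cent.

Fair forward: F* = S·e^(carry·T), with carry = (r − q) = 0.0490 − 0.0297 = 0.0193
F* = 615.90 · e^(0.0193 × 114/365) = 615.90 · e^0.006028 = 615.90 × 1.006046 = €619.6237
Market €601.76 < fair €619.6237: forward underpriced → reverse cash-and-carry (short spot, go long the forward).
At maturity, profit = |F_mkt − F*| = |601.76 − 619.6237| = €17.86 per share

€17.86 per share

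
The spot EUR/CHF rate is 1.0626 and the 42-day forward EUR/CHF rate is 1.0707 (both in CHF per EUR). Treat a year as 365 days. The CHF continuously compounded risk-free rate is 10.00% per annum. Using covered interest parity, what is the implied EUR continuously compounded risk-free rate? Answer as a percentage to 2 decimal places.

3.40%

F = S·e^((r_CHF − r_EUR)T) ⇒ r_EUR = r_CHF − ln(F/S)/T
ln(1.0707/1.0626) = 0.007594; /(42/365) = 0.065995
r_EUR = 0.1000 − 0.065995 = 0.034005
r_EUR = 3.40%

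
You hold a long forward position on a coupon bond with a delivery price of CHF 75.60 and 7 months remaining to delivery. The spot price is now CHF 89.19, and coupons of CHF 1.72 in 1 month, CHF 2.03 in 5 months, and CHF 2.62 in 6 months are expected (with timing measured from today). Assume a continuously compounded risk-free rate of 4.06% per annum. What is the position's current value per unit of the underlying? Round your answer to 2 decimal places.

CHF 9.08

PV(remaining coupons) I = 1.72·e^(−0.0406·1/12) + 2.03·e^(−0.0406·5/12) + 2.62·e^(−0.0406·6/12) = 6.2775
Current forward F = (S − I)·e^(rT) = (89.19 − 6.2775)·e^(0.0406·7/12) = 82.9125 × 1.023966 = 84.8996
Value (long) = (F − K)·e^(−rT) = (84.8996 − 75.60) × 0.976595 = 9.0819
Value = CHF 9.08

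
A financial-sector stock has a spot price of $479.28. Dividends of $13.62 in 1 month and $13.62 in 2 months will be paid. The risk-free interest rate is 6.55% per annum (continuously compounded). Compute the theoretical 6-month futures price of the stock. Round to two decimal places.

PV(dividends) I = 13.62·e^(−0.0655·1/12) + 13.62·e^(−0.0655·2/12)
I = 13.5459 + 13.4721 = 27.0180
F = (S − I)·e^(rT) = (479.28 − 27.0180) · e^(0.0655·6/12)
= 452.2620 · e^0.032750 = 452.2620 × 1.033292 = $467.32

$467.32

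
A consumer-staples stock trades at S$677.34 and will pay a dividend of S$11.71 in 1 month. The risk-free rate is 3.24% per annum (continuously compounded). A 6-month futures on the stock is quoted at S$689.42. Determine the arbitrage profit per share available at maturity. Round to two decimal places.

S$12.89 per share

PV(dividends) I = 11.71·e^(−0.0324·1/12) = 11.6784
Fair futures F* = (S − I)·e^(rT) = (677.34 − 11.6784)·e^0.016200 = 665.6616 × 1.016332 = 676.5332
Market S$689.42 > fair 676.5332: forward overpriced → cash-and-carry (borrow at r, buy the stock and collect the dividends, short the forward).
Profit at T = |F_mkt − F*| = |689.42 − 676.5332| = S$12.89 per share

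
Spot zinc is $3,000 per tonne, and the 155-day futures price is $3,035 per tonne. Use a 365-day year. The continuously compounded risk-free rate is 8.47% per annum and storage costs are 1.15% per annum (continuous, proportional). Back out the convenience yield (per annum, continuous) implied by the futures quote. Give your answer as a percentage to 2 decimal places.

6.89%

F = S·e^((r+u−y)T) ⇒ (r+u−y) = ln(F/S)/T
ln(3035/3000) = 0.011599; /T ⇒ 0.027314
y = r + u − ln(F/S)/T = 0.0847 + 0.0115 − 0.027314 = 0.068886
y = 6.89%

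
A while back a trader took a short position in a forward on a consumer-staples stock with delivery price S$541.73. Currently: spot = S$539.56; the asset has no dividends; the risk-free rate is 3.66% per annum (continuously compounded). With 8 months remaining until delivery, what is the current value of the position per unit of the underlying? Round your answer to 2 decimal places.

-S$10.89

Current fair forward for the remaining 8 months: F = S·e^(r·T), r = 0.0366
F = 539.56 · e^(0.0366 × 8/12) = 539.56 × 1.024700 = 552.8871
Value of long forward = (F − K)·e^(−rT) = (552.8871 − 541.73) · e^(−0.0366·8/12)
= 11.1571 × 0.975895 = 10.89
Short position value = −(long value) = -S$10.89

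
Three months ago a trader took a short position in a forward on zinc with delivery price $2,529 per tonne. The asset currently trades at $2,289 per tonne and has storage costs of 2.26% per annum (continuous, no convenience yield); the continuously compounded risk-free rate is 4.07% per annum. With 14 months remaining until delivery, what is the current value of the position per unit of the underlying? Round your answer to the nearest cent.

Current fair forward for the remaining 14 months: F = S·e^((r + u)·T), (r + u) = 0.0407 + 0.0226 = 0.0633
F = 2289 · e^(0.0633 × 14/12) = 2289 × 1.07664530 = 2464.4411
Value of long forward = (F − K)·e^(−rT) = (2464.4411 − 2529) · e^(−0.0407·14/12)
= -64.5589 × 0.95362637 = -61.57
Short position value = −(long value) = $61.57

$61.57 per tonne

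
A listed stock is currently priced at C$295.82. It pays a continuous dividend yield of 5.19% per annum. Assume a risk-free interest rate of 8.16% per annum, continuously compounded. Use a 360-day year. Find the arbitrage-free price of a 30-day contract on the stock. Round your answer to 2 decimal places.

C$296.55

F = S·e^((r − q)T) = 295.82 · e^((0.0816 − 0.0519) × 30/360)
= 295.82 · e^0.002475 = 295.82 × 1.002478
F = C$296.55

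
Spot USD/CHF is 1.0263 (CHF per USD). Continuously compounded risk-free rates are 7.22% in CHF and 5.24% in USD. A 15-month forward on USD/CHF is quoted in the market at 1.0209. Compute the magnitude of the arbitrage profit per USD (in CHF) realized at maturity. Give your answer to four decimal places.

Fair forward: F* = S·e^(carry·T), with carry = (r_CHF − r_USD) = 0.0722 − 0.0524 = 0.0198
F* = 1.0263 · e^(0.0198 × 15/12) = 1.0263 · e^0.024750 = 1.0263 × 1.025059 = 1.0520
Market 1.0209 < fair 1.0520: forward underpriced → reverse cash-and-carry (short spot, go long the forward).
At maturity, profit = |F_mkt − F*| = |1.0209 − 1.0520| = 0.0311 per USD (in CHF)

0.0311 per USD (in CHF)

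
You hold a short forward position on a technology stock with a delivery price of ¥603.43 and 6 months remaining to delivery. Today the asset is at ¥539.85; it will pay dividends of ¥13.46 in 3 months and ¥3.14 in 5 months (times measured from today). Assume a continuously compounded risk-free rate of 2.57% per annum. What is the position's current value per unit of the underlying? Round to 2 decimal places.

PV(remaining dividends) I = 13.46·e^(−0.0257·3/12) + 3.14·e^(−0.0257·5/12) = 16.4804
Current forward F = (S − I)·e^(rT) = (539.85 − 16.4804)·e^(0.0257·6/12) = 523.3696 × 1.012933 = 530.1383
Value (long) = (F − K)·e^(−rT) = (530.1383 − 603.43) × 0.987232 = -72.3559
Short position value = −(long value) = ¥72.36

¥72.36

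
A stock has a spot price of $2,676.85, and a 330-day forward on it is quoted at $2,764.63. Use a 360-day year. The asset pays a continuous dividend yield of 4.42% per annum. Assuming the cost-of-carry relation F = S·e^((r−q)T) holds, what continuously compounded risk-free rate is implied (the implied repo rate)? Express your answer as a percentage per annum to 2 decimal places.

7.94%

From F = S·e^((r−q)T): (r − q) = ln(F/S)/T
ln(2764.63/2676.85) = ln(1.032792) = 0.032266
(r − q) = 0.032266 / (330/360) = 0.035199
r = ln(F/S)/T + q = 0.035199 + 0.0442 = 0.079399
r = 7.94%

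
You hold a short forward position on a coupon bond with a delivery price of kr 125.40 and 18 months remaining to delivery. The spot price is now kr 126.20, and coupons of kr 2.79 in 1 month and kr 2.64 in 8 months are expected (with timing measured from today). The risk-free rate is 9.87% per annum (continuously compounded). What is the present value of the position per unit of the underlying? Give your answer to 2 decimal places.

-kr 12.82

PV(remaining coupons) I = 2.79·e^(−0.0987·1/12) + 2.64·e^(−0.0987·8/12) = 5.2390
Current forward F = (S − I)·e^(rT) = (126.20 − 5.2390)·e^(0.0987·18/12) = 120.9610 × 1.159571 = 140.2629
Value (long) = (F − K)·e^(−rT) = (140.2629 − 125.40) × 0.862388 = 12.8176
Short position value = −(long value) = -kr 12.82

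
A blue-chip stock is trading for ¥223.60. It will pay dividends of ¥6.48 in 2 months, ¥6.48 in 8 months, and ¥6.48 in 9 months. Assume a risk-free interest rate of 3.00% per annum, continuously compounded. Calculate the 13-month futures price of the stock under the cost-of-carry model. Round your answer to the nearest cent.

PV(dividends) I = 6.48·e^(−0.0300·2/12) + 6.48·e^(−0.0300·8/12) + 6.48·e^(−0.0300·9/12)
I = 6.4477 + 6.3517 + 6.3358 = 19.1352
F = (S − I)·e^(rT) = (223.60 − 19.1352) · e^(0.0300·13/12)
= 204.4648 · e^0.032500 = 204.4648 × 1.033034 = ¥211.22

¥211.22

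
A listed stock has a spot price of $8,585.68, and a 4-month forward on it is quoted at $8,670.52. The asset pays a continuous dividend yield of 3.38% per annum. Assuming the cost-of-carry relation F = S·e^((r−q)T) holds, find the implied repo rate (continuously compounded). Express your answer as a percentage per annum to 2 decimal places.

6.33%

From F = S·e^((r−q)T): (r − q) = ln(F/S)/T
ln(8670.52/8585.68) = ln(1.009882) = 0.009833
(r − q) = 0.009833 / (4/12) = 0.029499
r = ln(F/S)/T + q = 0.029499 + 0.0338 = 0.063299
r = 6.33%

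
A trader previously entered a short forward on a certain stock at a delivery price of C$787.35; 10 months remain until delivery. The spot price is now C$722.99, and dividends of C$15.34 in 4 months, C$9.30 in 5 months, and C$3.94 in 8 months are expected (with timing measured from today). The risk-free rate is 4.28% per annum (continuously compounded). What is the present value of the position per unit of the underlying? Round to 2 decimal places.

C$64.86

PV(remaining dividends) I = 15.34·e^(−0.0428·4/12) + 9.30·e^(−0.0428·5/12) + 3.94·e^(−0.0428·8/12) = 28.0875
Current forward F = (S − I)·e^(rT) = (722.99 − 28.0875)·e^(0.0428·10/12) = 694.9025 × 1.036310 = 720.1344
Value (long) = (F − K)·e^(−rT) = (720.1344 − 787.35) × 0.964962 = -64.8605
Short position value = −(long value) = C$64.86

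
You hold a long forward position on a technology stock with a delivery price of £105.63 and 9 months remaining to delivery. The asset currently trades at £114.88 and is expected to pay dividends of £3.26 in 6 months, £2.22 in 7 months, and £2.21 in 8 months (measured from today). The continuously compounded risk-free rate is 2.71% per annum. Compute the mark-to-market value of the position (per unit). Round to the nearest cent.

£3.80

PV(remaining dividends) I = 3.26·e^(−0.0271·6/12) + 2.22·e^(−0.0271·7/12) + 2.21·e^(−0.0271·8/12) = 7.5717
Current forward F = (S − I)·e^(rT) = (114.88 − 7.5717)·e^(0.0271·9/12) = 107.3083 × 1.020533 = 109.5117
Value (long) = (F − K)·e^(−rT) = (109.5117 − 105.63) × 0.979880 = 3.8036
Value = £3.80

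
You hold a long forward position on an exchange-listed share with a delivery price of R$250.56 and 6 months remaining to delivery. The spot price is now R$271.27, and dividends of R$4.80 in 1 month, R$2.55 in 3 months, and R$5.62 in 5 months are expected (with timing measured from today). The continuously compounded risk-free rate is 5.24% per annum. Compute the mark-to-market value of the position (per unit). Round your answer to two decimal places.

PV(remaining dividends) I = 4.80·e^(−0.0524·1/12) + 2.55·e^(−0.0524·3/12) + 5.62·e^(−0.0524·5/12) = 12.7945
Current forward F = (S − I)·e^(rT) = (271.27 − 12.7945)·e^(0.0524·6/12) = 258.4755 × 1.026546 = 265.3370
Value (long) = (F − K)·e^(−rT) = (265.3370 − 250.56) × 0.974140 = 14.3949
Value = R$14.39

R$14.39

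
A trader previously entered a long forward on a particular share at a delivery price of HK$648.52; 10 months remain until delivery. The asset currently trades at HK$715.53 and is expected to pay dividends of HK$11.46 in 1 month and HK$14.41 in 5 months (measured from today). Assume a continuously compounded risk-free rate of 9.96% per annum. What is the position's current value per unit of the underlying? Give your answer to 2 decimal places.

HK$93.47

PV(remaining dividends) I = 11.46·e^(−0.0996·1/12) + 14.41·e^(−0.0996·5/12) = 25.1895
Current forward F = (S − I)·e^(rT) = (715.53 − 25.1895)·e^(0.0996·10/12) = 690.3405 × 1.086542 = 750.0839
Value (long) = (F − K)·e^(−rT) = (750.0839 − 648.52) × 0.920351 = 93.4744
Value = HK$93.47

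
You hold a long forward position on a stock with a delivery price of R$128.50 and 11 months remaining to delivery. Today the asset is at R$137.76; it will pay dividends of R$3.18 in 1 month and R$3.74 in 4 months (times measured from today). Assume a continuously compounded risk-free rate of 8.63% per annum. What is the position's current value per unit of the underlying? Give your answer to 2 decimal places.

PV(remaining dividends) I = 3.18·e^(−0.0863·1/12) + 3.74·e^(−0.0863·4/12) = 6.7912
Current forward F = (S − I)·e^(rT) = (137.76 − 6.7912)·e^(0.0863·11/12) = 130.9688 × 1.082322 = 141.7504
Value (long) = (F − K)·e^(−rT) = (141.7504 − 128.50) × 0.923940 = 12.2426
Value = R$12.24

R$12.24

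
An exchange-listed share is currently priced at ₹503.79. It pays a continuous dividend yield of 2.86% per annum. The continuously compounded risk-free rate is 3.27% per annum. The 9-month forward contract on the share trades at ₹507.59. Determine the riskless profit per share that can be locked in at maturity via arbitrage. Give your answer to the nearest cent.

₹2.25 per share

Fair forward: F* = S·e^(carry·T), with carry = (r − q) = 0.0327 − 0.0286 = 0.0041
F* = 503.79 · e^(0.0041 × 9/12) = 503.79 · e^0.003075 = 503.79 × 1.003080 = ₹505.3417
Market ₹507.59 > fair ₹505.3417: forward overpriced → cash-and-carry (buy spot, short the forward).
At maturity, profit = |F_mkt − F*| = |507.59 − 505.3417| = ₹2.25 per share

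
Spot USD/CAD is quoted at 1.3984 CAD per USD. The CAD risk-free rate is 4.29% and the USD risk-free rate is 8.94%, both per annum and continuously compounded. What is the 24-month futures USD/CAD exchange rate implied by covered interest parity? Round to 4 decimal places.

F = S·e^((r_CAD − r_USD)T) = 1.3984 · e^((0.0429 − 0.0894) × 24/12)
= 1.3984 · e^-0.093000 = 1.3984 × 0.911194
F = 1.2742 CAD per USD

1.2742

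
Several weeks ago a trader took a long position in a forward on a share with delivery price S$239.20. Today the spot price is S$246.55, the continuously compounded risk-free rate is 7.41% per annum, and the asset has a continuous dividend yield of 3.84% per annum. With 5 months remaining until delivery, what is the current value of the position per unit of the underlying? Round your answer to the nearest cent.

Current fair forward for the remaining 5 months: F = S·e^((r − q)·T), (r − q) = 0.0741 − 0.0384 = 0.0357
F = 246.55 · e^(0.0357 × 5/12) = 246.55 × 1.014986 = 250.2448
Value of long forward = (F − K)·e^(−rT) = (250.2448 − 239.20) · e^(−0.0741·5/12)
= 11.0448 × 0.969597 = 10.71

S$10.71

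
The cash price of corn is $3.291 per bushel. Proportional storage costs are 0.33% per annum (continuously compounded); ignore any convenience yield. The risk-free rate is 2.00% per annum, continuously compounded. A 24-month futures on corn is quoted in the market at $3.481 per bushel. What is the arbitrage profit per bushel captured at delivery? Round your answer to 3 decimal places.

Fair futures: F* = S·e^(carry·T), with carry = (r + u) = 0.0200 + 0.0033 = 0.0233
F* = 3.291 · e^(0.0233 × 24/12) = 3.291 · e^0.046600 = 3.291 × 1.047703 = $3.4480
Market $3.481 > fair $3.4480: forward overpriced → cash-and-carry (buy spot, short the forward).
At maturity, profit = |F_mkt − F*| = |3.481 − 3.4480| = $0.033 per bushel

$0.033 per bushel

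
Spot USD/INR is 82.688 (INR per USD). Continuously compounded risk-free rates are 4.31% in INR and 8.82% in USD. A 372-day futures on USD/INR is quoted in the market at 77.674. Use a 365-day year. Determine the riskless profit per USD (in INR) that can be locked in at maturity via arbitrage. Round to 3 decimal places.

1.299 per USD (in INR)

Fair futures: F* = S·e^(carry·T), with carry = (r_INR − r_USD) = 0.0431 − 0.0882 = -0.0451
F* = 82.688 · e^(-0.0451 × 372/365) = 82.688 · e^-0.045965 = 82.688 × 0.955075 = 78.9732
Market 77.674 < fair 78.9732: forward underpriced → reverse cash-and-carry (short spot, go long the forward).
At maturity, profit = |F_mkt − F*| = |77.674 − 78.9732| = 1.299 per USD (in INR)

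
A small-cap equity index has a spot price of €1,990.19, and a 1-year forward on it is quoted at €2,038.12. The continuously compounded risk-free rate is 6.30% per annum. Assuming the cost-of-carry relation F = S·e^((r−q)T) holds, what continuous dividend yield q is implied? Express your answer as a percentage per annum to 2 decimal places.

From F = S·e^((r−q)T): (r − q) = ln(F/S)/T
ln(2038.12/1990.19) = ln(1.024083) = 0.023798
(r − q) = 0.023798 / (1) = 0.023798
q = r − ln(F/S)/T = 0.0630 − 0.023798 = 0.039202
q = 3.92%

3.92%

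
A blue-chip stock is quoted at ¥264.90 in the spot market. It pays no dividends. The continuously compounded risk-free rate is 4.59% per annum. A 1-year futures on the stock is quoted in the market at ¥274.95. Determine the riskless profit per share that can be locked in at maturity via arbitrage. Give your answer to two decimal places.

Fair futures: F* = S·e^(carry·T), with carry = r = 0.0459
F* = 264.90 · e^(0.0459 × 1) = 264.90 · e^0.045900 = 264.90 × 1.046970 = ¥277.3424
Market ¥274.95 < fair ¥277.3424: forward underpriced → reverse cash-and-carry (short spot, go long the forward).
At maturity, profit = |F_mkt − F*| = |274.95 − 277.3424| = ¥2.39 per share

¥2.39 per share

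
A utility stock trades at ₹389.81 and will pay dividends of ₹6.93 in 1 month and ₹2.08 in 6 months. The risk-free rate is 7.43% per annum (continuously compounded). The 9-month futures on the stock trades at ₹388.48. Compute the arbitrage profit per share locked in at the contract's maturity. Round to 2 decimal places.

₹14.27 per share

PV(dividends) I = 6.93·e^(−0.0743·1/12) + 2.08·e^(−0.0743·6/12) = 8.8914
Fair futures F* = (S − I)·e^(rT) = (389.81 − 8.8914)·e^0.055725 = 380.9186 × 1.057307 = 402.7479
Market ₹388.48 < fair 402.7479: forward underpriced → reverse cash-and-carry (short the stock, invest proceeds at r, pay the dividends, go long the forward).
Profit at T = |F_mkt − F*| = |388.48 − 402.7479| = ₹14.27 per share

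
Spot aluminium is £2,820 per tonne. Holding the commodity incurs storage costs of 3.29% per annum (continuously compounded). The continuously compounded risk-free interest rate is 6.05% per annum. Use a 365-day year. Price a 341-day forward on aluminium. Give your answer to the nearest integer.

£3,077 per tonne

Net carry = r + u − y = 0.0605 + 0.0329 − 0.0000 = 0.0934
F = S·e^((r+u−y)T) = 2820 · e^(0.0934 × 341/365) = 2820 · e^0.087259
= 2820 × 1.091179 = £3,077 per tonne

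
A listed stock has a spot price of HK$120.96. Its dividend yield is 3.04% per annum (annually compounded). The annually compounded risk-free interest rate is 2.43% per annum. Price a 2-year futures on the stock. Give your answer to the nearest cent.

F = S · (1+r)^T / (1+q)^T
= 120.96 × 1.049190 / 1.061724 = 120.96 × 0.988195
F = HK$119.53

HK$119.53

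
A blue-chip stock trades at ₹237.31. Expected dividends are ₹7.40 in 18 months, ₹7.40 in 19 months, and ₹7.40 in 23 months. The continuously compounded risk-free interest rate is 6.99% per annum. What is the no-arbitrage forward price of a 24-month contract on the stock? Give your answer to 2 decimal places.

PV(dividends) I = 7.40·e^(−0.0699·18/12) + 7.40·e^(−0.0699·19/12) + 7.40·e^(−0.0699·23/12)
I = 6.6634 + 6.6247 + 6.4721 = 19.7602
F = (S − I)·e^(rT) = (237.31 − 19.7602) · e^(0.0699·24/12)
= 217.5498 · e^0.139800 = 217.5498 × 1.150044 = ₹250.19

₹250.19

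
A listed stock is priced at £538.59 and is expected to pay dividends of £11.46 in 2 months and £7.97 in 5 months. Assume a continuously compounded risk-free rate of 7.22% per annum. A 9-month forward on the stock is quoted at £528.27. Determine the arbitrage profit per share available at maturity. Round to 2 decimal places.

PV(dividends) I = 11.46·e^(−0.0722·2/12) + 7.97·e^(−0.0722·5/12) = 19.0567
Fair forward F* = (S − I)·e^(rT) = (538.59 − 19.0567)·e^0.054150 = 519.5333 × 1.055643 = 548.4417
Market £528.27 < fair 548.4417: forward underpriced → reverse cash-and-carry (short the stock, invest proceeds at r, pay the dividends, go long the forward).
Profit at T = |F_mkt − F*| = |528.27 − 548.4417| = £20.17 per share

£20.17 per share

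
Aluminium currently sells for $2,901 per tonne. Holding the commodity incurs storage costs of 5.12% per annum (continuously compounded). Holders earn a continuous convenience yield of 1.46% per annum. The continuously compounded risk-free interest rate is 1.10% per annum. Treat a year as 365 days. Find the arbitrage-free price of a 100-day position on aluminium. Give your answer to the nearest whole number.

Net carry = r + u − y = 0.0110 + 0.0512 − 0.0146 = 0.0476
F = S·e^((r+u−y)T) = 2901 · e^(0.0476 × 100/365) = 2901 · e^0.013041
= 2901 × 1.013126 = $2,939 per tonne

$2,939 per tonne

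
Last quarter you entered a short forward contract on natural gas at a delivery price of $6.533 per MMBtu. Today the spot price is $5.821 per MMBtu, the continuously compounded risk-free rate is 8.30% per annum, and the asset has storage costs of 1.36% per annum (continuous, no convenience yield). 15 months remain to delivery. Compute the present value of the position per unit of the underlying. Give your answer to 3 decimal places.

Current fair forward for the remaining 15 months: F = S·e^((r + u)·T), (r + u) = 0.0830 + 0.0136 = 0.0966
F = 5.821 · e^(0.0966 × 15/12) = 5.821 × 1.128343 = 6.5681
Value of long forward = (F − K)·e^(−rT) = (6.5681 − 6.533) · e^(−0.0830·15/12)
= 0.0351 × 0.901451 = 0.032
Short position value = −(long value) = -$0.032

-$0.032 per MMBtu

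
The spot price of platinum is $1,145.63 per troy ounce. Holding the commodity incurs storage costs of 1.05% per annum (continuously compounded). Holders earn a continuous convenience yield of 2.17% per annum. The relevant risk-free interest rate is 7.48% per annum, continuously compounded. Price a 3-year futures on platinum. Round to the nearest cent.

$1,386.46 per troy ounce

Net carry = r + u − y = 0.0748 + 0.0105 − 0.0217 = 0.0636
F = S·e^((r+u−y)T) = 1145.63 · e^(0.0636 × 3) = 1145.63 · e^0.19080000
= 1145.63 × 1.21021738 = $1,386.46 per troy ounce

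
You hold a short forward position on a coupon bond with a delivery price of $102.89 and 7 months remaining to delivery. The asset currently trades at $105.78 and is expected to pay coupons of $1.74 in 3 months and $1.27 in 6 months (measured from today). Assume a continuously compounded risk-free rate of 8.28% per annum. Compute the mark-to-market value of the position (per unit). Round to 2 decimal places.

-$4.82

PV(remaining coupons) I = 1.74·e^(−0.0828·3/12) + 1.27·e^(−0.0828·6/12) = 2.9228
Current forward F = (S − I)·e^(rT) = (105.78 − 2.9228)·e^(0.0828·7/12) = 102.8572 × 1.049485 = 107.9471
Value (long) = (F − K)·e^(−rT) = (107.9471 − 102.89) × 0.952848 = 4.8186
Short position value = −(long value) = -$4.82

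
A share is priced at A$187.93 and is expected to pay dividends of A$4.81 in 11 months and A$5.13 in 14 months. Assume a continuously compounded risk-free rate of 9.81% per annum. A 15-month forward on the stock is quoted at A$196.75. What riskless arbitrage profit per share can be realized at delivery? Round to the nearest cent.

A$5.56 per share

PV(dividends) I = 4.81·e^(−0.0981·11/12) + 5.13·e^(−0.0981·14/12) = 8.9716
Fair forward F* = (S − I)·e^(rT) = (187.93 − 8.9716)·e^0.122625 = 178.9584 × 1.130460 = 202.3053
Market A$196.75 < fair 202.3053: forward underpriced → reverse cash-and-carry (short the stock, invest proceeds at r, pay the dividends, go long the forward).
Profit at T = |F_mkt − F*| = |196.75 − 202.3053| = A$5.56 per share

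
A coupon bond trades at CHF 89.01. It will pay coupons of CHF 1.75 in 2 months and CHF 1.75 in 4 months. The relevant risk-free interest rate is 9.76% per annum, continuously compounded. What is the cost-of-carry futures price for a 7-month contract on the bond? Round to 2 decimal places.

CHF 90.61

PV(coupons) I = 1.75·e^(−0.0976·2/12) + 1.75·e^(−0.0976·4/12)
I = 1.7218 + 1.6940 = 3.4158
F = (S − I)·e^(rT) = (89.01 − 3.4158) · e^(0.0976·7/12)
= 85.5942 · e^0.056933 = 85.5942 × 1.058585 = CHF 90.61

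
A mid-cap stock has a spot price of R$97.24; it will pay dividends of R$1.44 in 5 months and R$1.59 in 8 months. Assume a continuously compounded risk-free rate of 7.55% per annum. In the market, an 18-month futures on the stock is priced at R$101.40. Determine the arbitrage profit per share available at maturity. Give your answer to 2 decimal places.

R$4.24 per share

PV(dividends) I = 1.44·e^(−0.0755·5/12) + 1.59·e^(−0.0755·8/12) = 2.9074
Fair futures F* = (S − I)·e^(rT) = (97.24 − 2.9074)·e^0.113250 = 94.3326 × 1.119912 = 105.6442
Market R$101.40 < fair 105.6442: forward underpriced → reverse cash-and-carry (short the stock, invest proceeds at r, pay the dividends, go long the forward).
Profit at T = |F_mkt − F*| = |101.40 − 105.6442| = R$4.24 per share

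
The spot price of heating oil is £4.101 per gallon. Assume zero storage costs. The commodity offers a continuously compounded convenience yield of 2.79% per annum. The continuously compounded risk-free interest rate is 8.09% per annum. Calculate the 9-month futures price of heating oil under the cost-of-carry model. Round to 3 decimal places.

£4.267 per gallon

Net carry = r + u − y = 0.0809 + 0.0000 − 0.0279 = 0.0530
F = S·e^((r+u−y)T) = 4.101 · e^(0.0530 × 9/12) = 4.101 · e^0.039750
= 4.101 × 1.040551 = £4.267 per gallon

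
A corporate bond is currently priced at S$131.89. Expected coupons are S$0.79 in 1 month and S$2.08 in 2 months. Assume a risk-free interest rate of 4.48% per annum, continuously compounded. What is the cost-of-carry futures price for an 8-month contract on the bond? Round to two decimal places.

PV(coupons) I = 0.79·e^(−0.0448·1/12) + 2.08·e^(−0.0448·2/12)
I = 0.7871 + 2.0645 = 2.8516
F = (S − I)·e^(rT) = (131.89 − 2.8516) · e^(0.0448·8/12)
= 129.0384 · e^0.029867 = 129.0384 × 1.030317 = S$132.95

S$132.95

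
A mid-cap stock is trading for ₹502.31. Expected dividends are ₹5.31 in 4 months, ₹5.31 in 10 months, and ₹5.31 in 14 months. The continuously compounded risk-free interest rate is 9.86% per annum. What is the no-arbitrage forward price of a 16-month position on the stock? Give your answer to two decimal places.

₹556.05

PV(dividends) I = 5.31·e^(−0.0986·4/12) + 5.31·e^(−0.0986·10/12) + 5.31·e^(−0.0986·14/12)
I = 5.1383 + 4.8911 + 4.7330 = 14.7624
F = (S − I)·e^(rT) = (502.31 − 14.7624) · e^(0.0986·16/12)
= 487.5476 · e^0.131467 = 487.5476 × 1.140500 = ₹556.05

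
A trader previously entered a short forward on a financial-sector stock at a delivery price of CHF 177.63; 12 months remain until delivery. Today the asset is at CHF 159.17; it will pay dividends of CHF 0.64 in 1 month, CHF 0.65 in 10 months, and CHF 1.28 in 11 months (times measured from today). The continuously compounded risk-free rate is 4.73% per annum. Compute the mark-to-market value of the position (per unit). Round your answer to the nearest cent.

PV(remaining dividends) I = 0.64·e^(−0.0473·1/12) + 0.65·e^(−0.0473·10/12) + 1.28·e^(−0.0473·11/12) = 2.4880
Current forward F = (S − I)·e^(rT) = (159.17 − 2.4880)·e^(0.0473·12/12) = 156.6820 × 1.048436 = 164.2710
Value (long) = (F − K)·e^(−rT) = (164.2710 − 177.63) × 0.953801 = -12.7418
Short position value = −(long value) = CHF 12.74

CHF 12.74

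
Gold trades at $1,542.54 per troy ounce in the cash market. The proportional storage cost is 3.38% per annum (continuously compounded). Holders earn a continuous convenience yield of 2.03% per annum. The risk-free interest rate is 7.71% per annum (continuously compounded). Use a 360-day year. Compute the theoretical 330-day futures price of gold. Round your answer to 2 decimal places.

Net carry = r + u − y = 0.0771 + 0.0338 − 0.0203 = 0.0906
F = S·e^((r+u−y)T) = 1542.54 · e^(0.0906 × 330/360) = 1542.54 · e^0.08305000
= 1542.54 × 1.08659614 = $1,676.12 per troy ounce

$1,676.12 per troy ounce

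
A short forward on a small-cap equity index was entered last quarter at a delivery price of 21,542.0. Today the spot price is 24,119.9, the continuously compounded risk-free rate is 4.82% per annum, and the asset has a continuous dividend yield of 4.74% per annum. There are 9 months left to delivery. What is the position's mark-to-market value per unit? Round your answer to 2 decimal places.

Current fair forward for the remaining 9 months: F = S·e^((r − q)·T), (r − q) = 0.0482 − 0.0474 = 0.0008
F = 24119.9 · e^(0.0008 × 9/12) = 24119.9 × 1.00060018 = 24134.3763
Value of long forward = (F − K)·e^(−rT) = (24134.3763 − 21542.0) · e^(−0.0482·9/12)
= 2592.3763 × 0.96449561 = 2500.34
Short position value = −(long value) = -2500.34

-2500.34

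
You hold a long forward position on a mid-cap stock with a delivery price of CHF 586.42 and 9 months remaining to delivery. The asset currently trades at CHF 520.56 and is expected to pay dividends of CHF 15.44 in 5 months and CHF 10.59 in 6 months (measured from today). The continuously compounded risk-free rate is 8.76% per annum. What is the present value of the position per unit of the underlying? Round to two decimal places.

PV(remaining dividends) I = 15.44·e^(−0.0876·5/12) + 10.59·e^(−0.0876·6/12) = 25.0228
Current forward F = (S − I)·e^(rT) = (520.56 − 25.0228)·e^(0.0876·9/12) = 495.5372 × 1.067906 = 529.1871
Value (long) = (F − K)·e^(−rT) = (529.1871 − 586.42) × 0.936412 = -53.5936
Value = -CHF 53.59

-CHF 53.59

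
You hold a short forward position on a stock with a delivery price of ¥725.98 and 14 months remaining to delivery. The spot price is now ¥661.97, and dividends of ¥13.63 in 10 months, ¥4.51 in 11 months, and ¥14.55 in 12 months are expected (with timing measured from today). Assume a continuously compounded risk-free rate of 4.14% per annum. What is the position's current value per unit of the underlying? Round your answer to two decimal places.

¥61.25

PV(remaining dividends) I = 13.63·e^(−0.0414·10/12) + 4.51·e^(−0.0414·11/12) + 14.55·e^(−0.0414·12/12) = 31.4698
Current forward F = (S − I)·e^(rT) = (661.97 − 31.4698)·e^(0.0414·14/12) = 630.5002 × 1.049485 = 661.7005
Value (long) = (F − K)·e^(−rT) = (661.7005 − 725.98) × 0.952848 = -61.2486
Short position value = −(long value) = ¥61.25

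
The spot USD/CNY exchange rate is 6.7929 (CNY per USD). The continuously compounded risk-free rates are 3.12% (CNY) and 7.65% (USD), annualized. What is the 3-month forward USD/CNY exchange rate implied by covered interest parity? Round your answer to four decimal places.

6.7164

F = S·e^((r_CNY − r_USD)T) = 6.7929 · e^((0.0312 − 0.0765) × 3/12)
= 6.7929 · e^-0.011325 = 6.7929 × 0.988739
F = 6.7164 CNY per USD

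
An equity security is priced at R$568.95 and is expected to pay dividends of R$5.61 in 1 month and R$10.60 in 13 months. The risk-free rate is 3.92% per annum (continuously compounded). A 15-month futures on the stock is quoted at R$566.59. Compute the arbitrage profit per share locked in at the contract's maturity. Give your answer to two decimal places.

R$14.39 per share

PV(dividends) I = 5.61·e^(−0.0392·1/12) + 10.60·e^(−0.0392·13/12) = 15.7510
Fair futures F* = (S − I)·e^(rT) = (568.95 − 15.7510)·e^0.049000 = 553.1990 × 1.050220 = 580.9807
Market R$566.59 < fair 580.9807: forward underpriced → reverse cash-and-carry (short the stock, invest proceeds at r, pay the dividends, go long the forward).
Profit at T = |F_mkt − F*| = |566.59 − 580.9807| = R$14.39 per share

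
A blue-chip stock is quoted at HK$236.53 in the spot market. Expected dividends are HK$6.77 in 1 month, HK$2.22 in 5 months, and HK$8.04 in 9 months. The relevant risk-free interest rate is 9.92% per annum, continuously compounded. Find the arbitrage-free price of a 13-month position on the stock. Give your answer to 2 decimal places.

HK$245.21

PV(dividends) I = 6.77·e^(−0.0992·1/12) + 2.22·e^(−0.0992·5/12) + 8.04·e^(−0.0992·9/12)
I = 6.7143 + 2.1301 + 7.4635 = 16.3079
F = (S − I)·e^(rT) = (236.53 − 16.3079) · e^(0.0992·13/12)
= 220.2221 · e^0.107467 = 220.2221 × 1.113454 = HK$245.21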